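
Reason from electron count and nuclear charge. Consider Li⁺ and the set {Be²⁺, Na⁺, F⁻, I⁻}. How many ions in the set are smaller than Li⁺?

Work out protons and electrons: Be²⁺ (Z=4, 2 e⁻), Li⁺ (Z=3, 2 e⁻), Na⁺ (Z=11, 10 e⁻), F⁻ (Z=9, 10 e⁻), I⁻ (Z=53, 54 e⁻). Be²⁺ < Li⁺ (isoelectronic, higher Z=4 is smaller); Li⁺ < Na⁺ (same group, period 2 vs 3); Na⁺ < F⁻ (both 10 e⁻, Z=11>9); F⁻ < I⁻ (same group, 3 shells fewer).
Overall: Be²⁺ < Li⁺ < Na⁺ < F⁻ < I⁻. Li⁺ has 1 below it and 3 above. That's 1.

1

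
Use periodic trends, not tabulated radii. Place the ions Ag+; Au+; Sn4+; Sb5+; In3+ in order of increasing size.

First list Z and electron count for each: Sb5+: 46 e⁻, Z=51, Sn4+: 46 e⁻, Z=50, In3+: 46 e⁻, Z=49, Ag+: 46 e⁻, Z=47, Au+: 78 e⁻, Z=79. Sb5+ < Sn4+ (both 46 e⁻, Z=51>50); Sn4+ < In3+ (isoelectronic, higher Z=50 is smaller); In3+ < Ag+ (both 46 e⁻, Z=49>47); Ag+ < Au+ (same group, period 5 vs 6).

Sb5+ < Sn4+ < In3+ < Ag+ < Au+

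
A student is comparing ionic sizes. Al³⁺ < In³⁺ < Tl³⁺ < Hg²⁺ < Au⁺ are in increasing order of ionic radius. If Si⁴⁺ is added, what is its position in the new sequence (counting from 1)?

1

First list Z and electron count for each: Si⁴⁺ (Z=14, 10 e⁻), Al³⁺ (Z=13, 10 e⁻), In³⁺ (Z=49, 46 e⁻), Tl³⁺ (Z=81, 78 e⁻), Hg²⁺ (Z=80, 78 e⁻), Au⁺ (Z=79, 78 e⁻). Si⁴⁺ < Al³⁺ (both 10 e⁻, Z=14>13); Al³⁺ < In³⁺ (same group, 2 shells fewer); In³⁺ < Tl³⁺ (same group, 1 shell fewer); Tl³⁺ < Hg²⁺ (isoelectronic, higher Z=81 is smaller); Hg²⁺ < Au⁺ (both 78 e⁻, Z=80>79).
Merged order: Si⁴⁺ < Al³⁺ < In³⁺ < Tl³⁺ < Hg²⁺ < Au⁺ — Si⁴⁺ is number 1.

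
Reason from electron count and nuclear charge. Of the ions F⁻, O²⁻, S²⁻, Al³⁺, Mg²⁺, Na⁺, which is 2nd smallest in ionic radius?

Mg²⁺

Al³⁺ (Z=13, 10 e⁻), Mg²⁺ (Z=12, 10 e⁻), Na⁺ (Z=11, 10 e⁻), F⁻ (Z=9, 10 e⁻), O²⁻ (Z=8, 10 e⁻), S²⁻ (Z=16, 18 e⁻). Al³⁺ < Mg²⁺ (isoelectronic, higher Z=13 is smaller); Mg²⁺ < Na⁺ (isoelectronic, higher Z=12 is smaller); Na⁺ < F⁻ (isoelectronic, higher Z=11 is smaller); F⁻ < O²⁻ (isoelectronic, higher Z=9 is smaller); O²⁻ < S²⁻ (same group, 1 shell fewer).
Ordering: Al³⁺ < Mg²⁺ < Na⁺ < F⁻ < O²⁻ < S²⁻. The 2nd smallest is Mg²⁺.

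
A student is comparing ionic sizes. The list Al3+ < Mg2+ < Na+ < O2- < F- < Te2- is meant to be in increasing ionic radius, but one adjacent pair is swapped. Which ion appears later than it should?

The pair O2-, F- is the wrong way round — both have 10 electrons but Z(F)=9 > Z(O)=8, so F- should be the smaller of the two. All other adjacent pairs agree with periodic trends, so F- is the misplaced ion.

F-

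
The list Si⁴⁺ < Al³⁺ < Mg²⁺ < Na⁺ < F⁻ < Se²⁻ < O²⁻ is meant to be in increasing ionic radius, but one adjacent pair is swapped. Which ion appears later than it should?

Compare adjacent ions: same group and charge — period 2 sits above period 4, so O²⁻ is smaller — yet in this increasing list Se²⁻ sits before O²⁻. Nothing else is reversed, so O²⁻ should move one place to the left.

O²⁻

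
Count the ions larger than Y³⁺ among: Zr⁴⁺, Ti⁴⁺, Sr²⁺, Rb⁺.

2

Work out protons and electrons: Ti⁴⁺: 18 e⁻, Z=22, Zr⁴⁺: 36 e⁻, Z=40, Y³⁺: 36 e⁻, Z=39, Sr²⁺: 36 e⁻, Z=38, Rb⁺: 36 e⁻, Z=37. Ti⁴⁺ < Zr⁴⁺ (same group, period 4 vs 5); Zr⁴⁺ < Y³⁺ (both 36 e⁻, Z=40>39); Y³⁺ < Sr²⁺ (isoelectronic, higher Z=39 is smaller); Sr²⁺ < Rb⁺ (isoelectronic, higher Z=38 is smaller).
Relative to Y³⁺, the ions that are larger are Sr²⁺, Rb⁺. So 2 are larger.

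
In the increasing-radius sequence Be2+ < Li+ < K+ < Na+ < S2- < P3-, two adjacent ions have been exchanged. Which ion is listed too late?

Na+

Check each adjacent pair. K+ and Na+ are reversed: both in group 1 with the same charge; Na+ (period 3) has the smaller radius. No other neighbouring pair contradicts the periodic trends, so Na+ is the ion listed too late.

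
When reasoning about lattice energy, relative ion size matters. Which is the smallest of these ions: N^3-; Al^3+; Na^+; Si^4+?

Si^4+

Each ion has 10 electrons. The ranking follows nuclear charge in reverse — greater Z gives a smaller radius. Si^4+ (Z=14), Al^3+ (Z=13), Na^+ (Z=11), N^3- (Z=7).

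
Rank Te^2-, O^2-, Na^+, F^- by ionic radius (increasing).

Na^+ < F^- < O^2- < Te^2-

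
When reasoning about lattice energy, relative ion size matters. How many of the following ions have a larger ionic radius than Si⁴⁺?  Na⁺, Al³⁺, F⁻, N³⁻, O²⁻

5

All of these have 10 electrons (isoelectronic). With the same electron cloud, the ion with the most protons pulls it in tightest. Nuclear charges: Si⁴⁺ (Z=14), Al³⁺ (Z=13), Na⁺ (Z=11), F⁻ (Z=9), O²⁻ (Z=8), N³⁻ (Z=7). Highest Z is smallest.
Relative to Si⁴⁺, the ions that are larger are Al³⁺, Na⁺, F⁻, O²⁻, N³⁻. Count: 5.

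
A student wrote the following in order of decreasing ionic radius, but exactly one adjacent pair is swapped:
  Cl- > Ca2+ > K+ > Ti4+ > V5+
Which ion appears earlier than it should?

Ca2+

Check each adjacent pair. Ca2+ and K+ are reversed: Ca2+ and K+ share 18 electrons; the higher nuclear charge on Ca (Z=20) contracts it more, so Ca2+ < K+. No other neighbouring pair contradicts the periodic trends, so Ca2+ is the ion listed too early.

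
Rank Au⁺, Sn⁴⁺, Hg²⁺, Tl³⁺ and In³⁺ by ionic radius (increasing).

Sn⁴⁺ < In³⁺ < Tl³⁺ < Hg²⁺ < Au⁺

First list Z and electron count for each: Sn⁴⁺ (Z=50, 46 e⁻), In³⁺ (Z=49, 46 e⁻), Tl³⁺ (Z=81, 78 e⁻), Hg²⁺ (Z=80, 78 e⁻), Au⁺ (Z=79, 78 e⁻). Sn⁴⁺ < In³⁺ (isoelectronic, higher Z=50 is smaller); In³⁺ < Tl³⁺ (same group, period 5 vs 6); Tl³⁺ < Hg²⁺ (isoelectronic, higher Z=81 is smaller); Hg²⁺ < Au⁺ (both 78 e⁻, Z=80>79).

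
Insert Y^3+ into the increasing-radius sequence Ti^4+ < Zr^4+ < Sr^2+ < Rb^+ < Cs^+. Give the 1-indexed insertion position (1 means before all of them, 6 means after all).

Tabulating Z and e⁻: Ti^4+ has 18 e⁻ (Z=22), Zr^4+ has 36 e⁻ (Z=40), Y^3+ has 36 e⁻ (Z=39), Sr^2+ has 36 e⁻ (Z=38), Rb^+ has 36 e⁻ (Z=37), Cs^+ has 54 e⁻ (Z=55). Ti^4+ < Zr^4+ (same group, 1 shell fewer); Zr^4+ < Y^3+ (isoelectronic, higher Z=40 is smaller); Y^3+ < Sr^2+ (both 36 e⁻, Z=39>38); Sr^2+ < Rb^+ (both 36 e⁻, Z=38>37); Rb^+ < Cs^+ (same group, 1 shell fewer).
With Y^3+ included the full order is Ti^4+ < Zr^4+ < Y^3+ < Sr^2+ < Rb^+ < Cs^+, so it takes position 3.

3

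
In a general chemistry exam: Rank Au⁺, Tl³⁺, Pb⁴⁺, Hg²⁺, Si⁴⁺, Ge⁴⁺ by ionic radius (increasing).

Work out protons and electrons: Si⁴⁺ has 10 e⁻ (Z=14), Ge⁴⁺ has 28 e⁻ (Z=32), Pb⁴⁺ has 78 e⁻ (Z=82), Tl³⁺ has 78 e⁻ (Z=81), Hg²⁺ has 78 e⁻ (Z=80), Au⁺ has 78 e⁻ (Z=79). Si⁴⁺ < Ge⁴⁺ (same group, 1 shell fewer); Ge⁴⁺ < Pb⁴⁺ (same group, period 4 vs 6); Pb⁴⁺ < Tl³⁺ (isoelectronic, higher Z=82 is smaller); Tl³⁺ < Hg²⁺ (both 78 e⁻, Z=81>80); Hg²⁺ < Au⁺ (isoelectronic, higher Z=80 is smaller).

Si⁴⁺ < Ge⁴⁺ < Pb⁴⁺ < Tl³⁺ < Hg²⁺ < Au⁺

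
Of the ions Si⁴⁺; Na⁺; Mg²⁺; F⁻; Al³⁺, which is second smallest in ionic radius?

Isoelectronic series (10 e⁻ each). Size is set by nuclear charge: more protons means a smaller ion. Si⁴⁺ (Z=14), Al³⁺ (Z=13), Mg²⁺ (Z=12), Na⁺ (Z=11), F⁻ (Z=9).
So the order is Si⁴⁺ < Al³⁺ < Mg²⁺ < Na⁺ < F⁻; the 2nd-smallest ion is Al³⁺.

Al³⁺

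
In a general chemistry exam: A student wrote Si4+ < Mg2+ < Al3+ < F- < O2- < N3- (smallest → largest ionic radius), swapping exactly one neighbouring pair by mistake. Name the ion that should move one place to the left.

Al3+

Compare adjacent ions: they are isoelectronic (10 e⁻) and Al has more protons than Mg (13 vs 12), making Al3+ smaller — yet in this increasing list Mg2+ sits before Al3+. Nothing else is reversed, so Al3+ should move one place to the left.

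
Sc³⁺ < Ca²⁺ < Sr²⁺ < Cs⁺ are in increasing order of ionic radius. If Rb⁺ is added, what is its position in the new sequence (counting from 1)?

4

Tabulating Z and e⁻: Sc³⁺ (Z=21, 18 e⁻), Ca²⁺ (Z=20, 18 e⁻), Sr²⁺ (Z=38, 36 e⁻), Rb⁺ (Z=37, 36 e⁻), Cs⁺ (Z=55, 54 e⁻). Sc³⁺ < Ca²⁺ (both 18 e⁻, Z=21>20); Ca²⁺ < Sr²⁺ (same group, 1 shell fewer); Sr²⁺ < Rb⁺ (both 36 e⁻, Z=38>37); Rb⁺ < Cs⁺ (same group, period 5 vs 6).
Putting Rb⁺ in gives Sc³⁺ < Ca²⁺ < Sr²⁺ < Rb⁺ < Cs⁺; it lands at slot 4.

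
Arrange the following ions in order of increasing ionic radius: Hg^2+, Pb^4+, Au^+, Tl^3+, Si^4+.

Si^4+ < Pb^4+ < Tl^3+ < Hg^2+ < Au^+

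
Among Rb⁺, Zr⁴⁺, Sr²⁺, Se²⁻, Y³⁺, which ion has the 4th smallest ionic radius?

Rb⁺

Each ion has 36 electrons. The ranking follows nuclear charge in reverse — greater Z gives a smaller radius. Zr⁴⁺ (Z=40), Y³⁺ (Z=39), Sr²⁺ (Z=38), Rb⁺ (Z=37), Se²⁻ (Z=34).
That gives Zr⁴⁺ < Y³⁺ < Sr²⁺ < Rb⁺ < Se²⁻. From the smallest end, number 4 is Rb⁺.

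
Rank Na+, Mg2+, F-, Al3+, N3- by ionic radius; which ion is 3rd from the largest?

Na+

Isoelectronic series (10 e⁻ each). Size is set by nuclear charge: more protons means a smaller ion. Al3+ (Z=13), Mg2+ (Z=12), Na+ (Z=11), F- (Z=9), N3- (Z=7).
Ordering: Al3+ < Mg2+ < Na+ < F- < N3-. The 3rd largest is Na+.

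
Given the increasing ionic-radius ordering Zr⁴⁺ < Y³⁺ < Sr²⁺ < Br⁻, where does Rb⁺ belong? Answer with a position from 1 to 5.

Each ion has 36 electrons. The ranking follows nuclear charge in reverse — greater Z gives a smaller radius. Zr⁴⁺ (Z=40), Y³⁺ (Z=39), Sr²⁺ (Z=38), Rb⁺ (Z=37), Br⁻ (Z=35).
The complete sequence is Zr⁴⁺ < Y³⁺ < Sr²⁺ < Rb⁺ < Br⁻. Rb⁺ sits at position 4.

4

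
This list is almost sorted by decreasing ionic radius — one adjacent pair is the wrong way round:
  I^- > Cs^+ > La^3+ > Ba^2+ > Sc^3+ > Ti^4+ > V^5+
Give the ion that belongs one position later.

Scanning neighbour by neighbour, only La^3+/Ba^2+ violates a trend: both have 54 electrons but Z(La)=57 > Z(Ba)=56, so La^3+ should be the smaller of the two. That makes La^3+ the one sitting a position early relative to where it belongs.

La^3+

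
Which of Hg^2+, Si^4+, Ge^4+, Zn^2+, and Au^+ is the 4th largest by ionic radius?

Ge^4+

First list Z and electron count for each: Si^4+ (Z=14, 10 e⁻), Ge^4+ (Z=32, 28 e⁻), Zn^2+ (Z=30, 28 e⁻), Hg^2+ (Z=80, 78 e⁻), Au^+ (Z=79, 78 e⁻). Si^4+ < Ge^4+ (same group, period 3 vs 4); Ge^4+ < Zn^2+ (both 28 e⁻, Z=32>30); Zn^2+ < Hg^2+ (same group, 2 shells fewer); Hg^2+ < Au^+ (isoelectronic, higher Z=80 is smaller).
That gives Si^4+ < Ge^4+ < Zn^2+ < Hg^2+ < Au^+. From the largest end, number 4 is Ge^4+.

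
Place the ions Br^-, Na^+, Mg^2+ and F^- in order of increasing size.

Tabulating Z and e⁻: Mg^2+ (Z=12, 10 e⁻), Na^+ (Z=11, 10 e⁻), F^- (Z=9, 10 e⁻), Br^- (Z=35, 36 e⁻). Mg^2+ < Na^+ (isoelectronic, higher Z=12 is smaller); Na^+ < F^- (both 10 e⁻, Z=11>9); F^- < Br^- (same group, period 2 vs 4).

Mg^2+ < Na^+ < F^- < Br^-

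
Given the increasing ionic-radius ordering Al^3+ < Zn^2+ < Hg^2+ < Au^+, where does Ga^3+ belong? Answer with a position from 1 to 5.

Electron counts and nuclear charges: Al^3+ (Z=13, 10 e⁻), Ga^3+ (Z=31, 28 e⁻), Zn^2+ (Z=30, 28 e⁻), Hg^2+ (Z=80, 78 e⁻), Au^+ (Z=79, 78 e⁻). Al^3+ < Ga^3+ (same group, 1 shell fewer); Ga^3+ < Zn^2+ (both 28 e⁻, Z=31>30); Zn^2+ < Hg^2+ (same group, 2 shells fewer); Hg^2+ < Au^+ (isoelectronic, higher Z=80 is smaller).
Merged order: Al^3+ < Ga^3+ < Zn^2+ < Hg^2+ < Au^+ — Ga^3+ is number 2.

2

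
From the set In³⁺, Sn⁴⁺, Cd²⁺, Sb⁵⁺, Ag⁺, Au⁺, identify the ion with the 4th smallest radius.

Work out protons and electrons: Sb⁵⁺: 46 e⁻, Z=51, Sn⁴⁺: 46 e⁻, Z=50, In³⁺: 46 e⁻, Z=49, Cd²⁺: 46 e⁻, Z=48, Ag⁺: 46 e⁻, Z=47, Au⁺: 78 e⁻, Z=79. Sb⁵⁺ < Sn⁴⁺ (both 46 e⁻, Z=51>50); Sn⁴⁺ < In³⁺ (both 46 e⁻, Z=50>49); In³⁺ < Cd²⁺ (both 46 e⁻, Z=49>48); Cd²⁺ < Ag⁺ (isoelectronic, higher Z=48 is smaller); Ag⁺ < Au⁺ (same group, period 5 vs 6).
Ordering: Sb⁵⁺ < Sn⁴⁺ < In³⁺ < Cd²⁺ < Ag⁺ < Au⁺. The 4th smallest is Cd²⁺.

Cd²⁺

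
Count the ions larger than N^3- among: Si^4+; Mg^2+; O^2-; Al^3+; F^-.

0

All of these have 10 electrons (isoelectronic). With the same electron cloud, the ion with the most protons pulls it in tightest. Nuclear charges: Si^4+ (Z=14), Al^3+ (Z=13), Mg^2+ (Z=12), F^- (Z=9), O^2- (Z=8), N^3- (Z=7). Highest Z is smallest.
Placing each against N^3-: smaller — Si^4+, Al^3+, Mg^2+, F^-, O^2-; larger — none. That's 0.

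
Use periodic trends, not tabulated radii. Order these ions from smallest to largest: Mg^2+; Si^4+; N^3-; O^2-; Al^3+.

Si^4+ < Al^3+ < Mg^2+ < O^2- < N^3-

These species are isoelectronic with 10 electrons. The only difference is the number of protons: Si^4+ (Z=14), Al^3+ (Z=13), Mg^2+ (Z=12), O^2- (Z=8), N^3- (Z=7). The strongest nuclear pull (Si^4+) gives the smallest ion.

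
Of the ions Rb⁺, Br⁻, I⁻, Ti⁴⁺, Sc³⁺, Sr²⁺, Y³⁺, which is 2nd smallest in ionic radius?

Sc³⁺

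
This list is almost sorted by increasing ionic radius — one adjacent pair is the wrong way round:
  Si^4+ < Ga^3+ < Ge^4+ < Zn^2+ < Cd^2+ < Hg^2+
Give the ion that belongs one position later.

Scanning neighbour by neighbour, only Ga^3+/Ge^4+ violates a trend: they are isoelectronic (28 e⁻) and Ge has more protons than Ga (32 vs 31), making Ge^4+ smaller. That makes Ga^3+ the one sitting a position early relative to where it belongs.

Ga^3+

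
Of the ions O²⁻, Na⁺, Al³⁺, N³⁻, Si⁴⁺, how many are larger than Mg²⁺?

Isoelectronic series (10 e⁻ each). Size is set by nuclear charge: more protons means a smaller ion. Si⁴⁺ (Z=14), Al³⁺ (Z=13), Mg²⁺ (Z=12), Na⁺ (Z=11), O²⁻ (Z=8), N³⁻ (Z=7).
Overall: Si⁴⁺ < Al³⁺ < Mg²⁺ < Na⁺ < O²⁻ < N³⁻. Mg²⁺ has 2 below it and 3 above. Count: 3.

3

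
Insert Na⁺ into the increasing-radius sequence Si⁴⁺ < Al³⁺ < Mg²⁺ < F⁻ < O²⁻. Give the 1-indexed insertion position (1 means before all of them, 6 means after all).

4

All of these have 10 electrons (isoelectronic). With the same electron cloud, the ion with the most protons pulls it in tightest. Nuclear charges: Si⁴⁺ (Z=14), Al³⁺ (Z=13), Mg²⁺ (Z=12), Na⁺ (Z=11), F⁻ (Z=9), O²⁻ (Z=8). Highest Z is smallest.
Merged order: Si⁴⁺ < Al³⁺ < Mg²⁺ < Na⁺ < F⁻ < O²⁻ — Na⁺ is number 4.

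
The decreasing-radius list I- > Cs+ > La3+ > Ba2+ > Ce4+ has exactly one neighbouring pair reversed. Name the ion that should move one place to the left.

Scanning neighbour by neighbour, only La3+/Ba2+ violates a trend: both have 54 electrons but Z(La)=57 > Z(Ba)=56, so La3+ should be the smaller of the two. That makes Ba2+ the one sitting a position late relative to where it belongs.

Ba2+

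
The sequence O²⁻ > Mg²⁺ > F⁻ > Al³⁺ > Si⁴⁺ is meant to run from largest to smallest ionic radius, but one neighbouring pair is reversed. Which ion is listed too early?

Mg²⁺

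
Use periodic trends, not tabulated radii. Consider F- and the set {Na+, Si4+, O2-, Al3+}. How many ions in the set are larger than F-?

These species are isoelectronic with 10 electrons. The only difference is the number of protons: Si4+ (Z=14), Al3+ (Z=13), Na+ (Z=11), F- (Z=9), O2- (Z=8). The strongest nuclear pull (Si4+) gives the smallest ion.
Relative to F-, the ions that are larger are O2-. Count: 1.

1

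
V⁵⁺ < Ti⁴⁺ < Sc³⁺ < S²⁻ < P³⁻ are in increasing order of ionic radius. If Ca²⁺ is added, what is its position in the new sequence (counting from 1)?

Isoelectronic series (18 e⁻ each). Size is set by nuclear charge: more protons means a smaller ion. V⁵⁺ (Z=23), Ti⁴⁺ (Z=22), Sc³⁺ (Z=21), Ca²⁺ (Z=20), S²⁻ (Z=16), P³⁻ (Z=15).
Putting Ca²⁺ in gives V⁵⁺ < Ti⁴⁺ < Sc³⁺ < Ca²⁺ < S²⁻ < P³⁻; it lands at slot 4.

4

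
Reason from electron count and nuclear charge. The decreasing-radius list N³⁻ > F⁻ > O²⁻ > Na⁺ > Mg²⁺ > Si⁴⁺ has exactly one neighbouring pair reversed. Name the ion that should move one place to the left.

O²⁻

Compare adjacent ions: F⁻ and O²⁻ share 10 electrons; the higher nuclear charge on F (Z=9) contracts it more, so F⁻ < O²⁻ — yet in this decreasing list F⁻ sits before O²⁻. Nothing else is reversed, so O²⁻ should move one place to the left.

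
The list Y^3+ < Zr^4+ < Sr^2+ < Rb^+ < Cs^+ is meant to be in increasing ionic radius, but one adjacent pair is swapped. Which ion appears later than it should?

Scanning neighbour by neighbour, only Y^3+/Zr^4+ violates a trend: they are isoelectronic (36 e⁻) and Zr has more protons than Y (40 vs 39), making Zr^4+ smaller. That makes Zr^4+ the one sitting a position late relative to where it belongs.

Zr^4+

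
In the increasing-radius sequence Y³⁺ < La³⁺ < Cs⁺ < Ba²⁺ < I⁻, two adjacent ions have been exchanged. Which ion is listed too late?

Ba²⁺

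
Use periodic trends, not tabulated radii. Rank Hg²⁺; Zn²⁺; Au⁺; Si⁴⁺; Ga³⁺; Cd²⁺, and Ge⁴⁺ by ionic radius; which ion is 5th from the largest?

Electron counts and nuclear charges: Si⁴⁺: 10 e⁻, Z=14, Ge⁴⁺: 28 e⁻, Z=32, Ga³⁺: 28 e⁻, Z=31, Zn²⁺: 28 e⁻, Z=30, Cd²⁺: 46 e⁻, Z=48, Hg²⁺: 78 e⁻, Z=80, Au⁺: 78 e⁻, Z=79. Si⁴⁺ < Ge⁴⁺ (same group, period 3 vs 4); Ge⁴⁺ < Ga³⁺ (isoelectronic, higher Z=32 is smaller); Ga³⁺ < Zn²⁺ (both 28 e⁻, Z=31>30); Zn²⁺ < Cd²⁺ (same group, 1 shell fewer); Cd²⁺ < Hg²⁺ (same group, period 5 vs 6); Hg²⁺ < Au⁺ (both 78 e⁻, Z=80>79).
So the order is Si⁴⁺ < Ge⁴⁺ < Ga³⁺ < Zn²⁺ < Cd²⁺ < Hg²⁺ < Au⁺; the 5th-largest ion is Ga³⁺.

Ga³⁺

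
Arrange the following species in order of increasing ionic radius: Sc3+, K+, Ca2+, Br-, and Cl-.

Sc3+ (Z=21, 18 e⁻), Ca2+ (Z=20, 18 e⁻), K+ (Z=19, 18 e⁻), Cl- (Z=17, 18 e⁻), Br- (Z=35, 36 e⁻). Sc3+ < Ca2+ (both 18 e⁻, Z=21>20); Ca2+ < K+ (isoelectronic, higher Z=20 is smaller); K+ < Cl- (both 18 e⁻, Z=19>17); Cl- < Br- (same group, 1 shell fewer).

Sc3+ < Ca2+ < K+ < Cl- < Br-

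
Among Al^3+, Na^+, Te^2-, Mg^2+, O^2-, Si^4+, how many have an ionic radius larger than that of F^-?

Si^4+: 10 e⁻, Z=14, Al^3+: 10 e⁻, Z=13, Mg^2+: 10 e⁻, Z=12, Na^+: 10 e⁻, Z=11, F^-: 10 e⁻, Z=9, O^2-: 10 e⁻, Z=8, Te^2-: 54 e⁻, Z=52. Si^4+ < Al^3+ (isoelectronic, higher Z=14 is smaller); Al^3+ < Mg^2+ (both 10 e⁻, Z=13>12); Mg^2+ < Na^+ (both 10 e⁻, Z=12>11); Na^+ < F^- (isoelectronic, higher Z=11 is smaller); F^- < O^2- (both 10 e⁻, Z=9>8); O^2- < Te^2- (same group, 3 shells fewer).
Relative to F^-, the ions that are larger are O^2-, Te^2-. So 2 are larger.

2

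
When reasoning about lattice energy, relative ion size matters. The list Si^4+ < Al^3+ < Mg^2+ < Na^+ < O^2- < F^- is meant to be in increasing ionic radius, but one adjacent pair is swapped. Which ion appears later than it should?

Compare adjacent ions: F^- and O^2- share 10 electrons; the higher nuclear charge on F (Z=9) contracts it more, so F^- < O^2- — yet in this increasing list O^2- sits before F^-. Nothing else is reversed, so F^- should move one place to the left.

F^-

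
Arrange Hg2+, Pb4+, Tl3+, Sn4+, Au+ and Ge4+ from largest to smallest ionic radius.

Au+ > Hg2+ > Tl3+ > Pb4+ > Sn4+ > Ge4+

Work out protons and electrons: Ge4+ has 28 e⁻ (Z=32), Sn4+ has 46 e⁻ (Z=50), Pb4+ has 78 e⁻ (Z=82), Tl3+ has 78 e⁻ (Z=81), Hg2+ has 78 e⁻ (Z=80), Au+ has 78 e⁻ (Z=79). Ge4+ < Sn4+ (same group, period 4 vs 5); Sn4+ < Pb4+ (same group, period 5 vs 6); Pb4+ < Tl3+ (both 78 e⁻, Z=82>81); Tl3+ < Hg2+ (isoelectronic, higher Z=81 is smaller); Hg2+ < Au+ (both 78 e⁻, Z=80>79).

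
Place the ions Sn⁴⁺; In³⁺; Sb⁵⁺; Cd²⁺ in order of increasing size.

Each ion has 46 electrons. The ranking follows nuclear charge in reverse — greater Z gives a smaller radius. Sb⁵⁺ (Z=51), Sn⁴⁺ (Z=50), In³⁺ (Z=49), Cd²⁺ (Z=48).

Sb⁵⁺ < Sn⁴⁺ < In³⁺ < Cd²⁺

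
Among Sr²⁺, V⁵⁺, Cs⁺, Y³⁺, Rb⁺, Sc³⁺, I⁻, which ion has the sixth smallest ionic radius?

V⁵⁺: 18 e⁻, Z=23, Sc³⁺: 18 e⁻, Z=21, Y³⁺: 36 e⁻, Z=39, Sr²⁺: 36 e⁻, Z=38, Rb⁺: 36 e⁻, Z=37, Cs⁺: 54 e⁻, Z=55, I⁻: 54 e⁻, Z=53. V⁵⁺ < Sc³⁺ (isoelectronic, higher Z=23 is smaller); Sc³⁺ < Y³⁺ (same group, period 4 vs 5); Y³⁺ < Sr²⁺ (both 36 e⁻, Z=39>38); Sr²⁺ < Rb⁺ (both 36 e⁻, Z=38>37); Rb⁺ < Cs⁺ (same group, period 5 vs 6); Cs⁺ < I⁻ (isoelectronic, higher Z=55 is smaller).
Full ascending order: V⁵⁺ < Sc³⁺ < Y³⁺ < Sr²⁺ < Rb⁺ < Cs⁺ < I⁻. Counting from the smallest, position 6 is Cs⁺.

Cs⁺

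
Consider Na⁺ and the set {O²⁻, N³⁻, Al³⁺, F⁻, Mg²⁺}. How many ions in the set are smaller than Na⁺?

2

These species are isoelectronic with 10 electrons. The only difference is the number of protons: Al³⁺ (Z=13), Mg²⁺ (Z=12), Na⁺ (Z=11), F⁻ (Z=9), O²⁻ (Z=8), N³⁻ (Z=7). The strongest nuclear pull (Al³⁺) gives the smallest ion.
Relative to Na⁺, the ions that are smaller are Al³⁺, Mg²⁺. Count: 2.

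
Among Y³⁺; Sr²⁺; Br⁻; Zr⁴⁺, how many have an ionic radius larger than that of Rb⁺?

1

All of these have 36 electrons (isoelectronic). With the same electron cloud, the ion with the most protons pulls it in tightest. Nuclear charges: Zr⁴⁺ (Z=40), Y³⁺ (Z=39), Sr²⁺ (Z=38), Rb⁺ (Z=37), Br⁻ (Z=35). Highest Z is smallest.
Relative to Rb⁺, the ions that are larger are Br⁻. That's 1.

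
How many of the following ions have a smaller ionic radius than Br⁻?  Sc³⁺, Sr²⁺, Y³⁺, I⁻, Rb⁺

4

Electron counts and nuclear charges: Sc³⁺ (Z=21, 18 e⁻), Y³⁺ (Z=39, 36 e⁻), Sr²⁺ (Z=38, 36 e⁻), Rb⁺ (Z=37, 36 e⁻), Br⁻ (Z=35, 36 e⁻), I⁻ (Z=53, 54 e⁻). Sc³⁺ < Y³⁺ (same group, period 4 vs 5); Y³⁺ < Sr²⁺ (isoelectronic, higher Z=39 is smaller); Sr²⁺ < Rb⁺ (both 36 e⁻, Z=38>37); Rb⁺ < Br⁻ (isoelectronic, higher Z=37 is smaller); Br⁻ < I⁻ (same group, 1 shell fewer).
Relative to Br⁻, the ions that are smaller are Sc³⁺, Y³⁺, Sr²⁺, Rb⁺. So 4 are smaller.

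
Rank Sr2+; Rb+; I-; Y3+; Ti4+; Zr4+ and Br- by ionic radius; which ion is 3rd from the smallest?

Tabulating Z and e⁻: Ti4+: 18 e⁻, Z=22, Zr4+: 36 e⁻, Z=40, Y3+: 36 e⁻, Z=39, Sr2+: 36 e⁻, Z=38, Rb+: 36 e⁻, Z=37, Br-: 36 e⁻, Z=35, I-: 54 e⁻, Z=53. Ti4+ < Zr4+ (same group, 1 shell fewer); Zr4+ < Y3+ (isoelectronic, higher Z=40 is smaller); Y3+ < Sr2+ (isoelectronic, higher Z=39 is smaller); Sr2+ < Rb+ (both 36 e⁻, Z=38>37); Rb+ < Br- (isoelectronic, higher Z=37 is smaller); Br- < I- (same group, period 4 vs 5).
So the order is Ti4+ < Zr4+ < Y3+ < Sr2+ < Rb+ < Br- < I-; the 3rd-smallest ion is Y3+.

Y3+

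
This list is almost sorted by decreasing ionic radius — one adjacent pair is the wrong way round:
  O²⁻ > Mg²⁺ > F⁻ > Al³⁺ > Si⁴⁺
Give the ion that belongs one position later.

Mg²⁺

Check each adjacent pair. Mg²⁺ and F⁻ are reversed: they are isoelectronic (10 e⁻) and Mg has more protons than F (12 vs 9), making Mg²⁺ smaller. No other neighbouring pair contradicts the periodic trends, so Mg²⁺ is the ion listed too early.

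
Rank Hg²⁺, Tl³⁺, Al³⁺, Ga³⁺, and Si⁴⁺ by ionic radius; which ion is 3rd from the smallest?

Ga³⁺

Work out protons and electrons: Si⁴⁺: 10 e⁻, Z=14, Al³⁺: 10 e⁻, Z=13, Ga³⁺: 28 e⁻, Z=31, Tl³⁺: 78 e⁻, Z=81, Hg²⁺: 78 e⁻, Z=80. Si⁴⁺ < Al³⁺ (both 10 e⁻, Z=14>13); Al³⁺ < Ga³⁺ (same group, 1 shell fewer); Ga³⁺ < Tl³⁺ (same group, 2 shells fewer); Tl³⁺ < Hg²⁺ (isoelectronic, higher Z=81 is smaller).
Full ascending order: Si⁴⁺ < Al³⁺ < Ga³⁺ < Tl³⁺ < Hg²⁺. Counting from the smallest, position 3 is Ga³⁺.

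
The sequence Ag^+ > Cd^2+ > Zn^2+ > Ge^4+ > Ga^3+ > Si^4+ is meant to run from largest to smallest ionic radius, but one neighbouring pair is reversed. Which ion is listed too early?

Ge^4+

Compare adjacent ions: they are isoelectronic (28 e⁻) and Ge has more protons than Ga (32 vs 31), making Ge^4+ smaller — yet in this decreasing list Ge^4+ sits before Ga^3+. Nothing else is reversed, so Ge^4+ should move one place to the right.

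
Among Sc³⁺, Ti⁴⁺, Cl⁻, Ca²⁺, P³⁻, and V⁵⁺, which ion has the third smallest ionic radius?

Isoelectronic series (18 e⁻ each). Size is set by nuclear charge: more protons means a smaller ion. V⁵⁺ (Z=23), Ti⁴⁺ (Z=22), Sc³⁺ (Z=21), Ca²⁺ (Z=20), Cl⁻ (Z=17), P³⁻ (Z=15).
Ordering: V⁵⁺ < Ti⁴⁺ < Sc³⁺ < Ca²⁺ < Cl⁻ < P³⁻. The third smallest is Sc³⁺.

Sc³⁺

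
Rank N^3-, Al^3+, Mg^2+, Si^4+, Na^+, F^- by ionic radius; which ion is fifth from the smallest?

F^-

All of these have 10 electrons (isoelectronic). With the same electron cloud, the ion with the most protons pulls it in tightest. Nuclear charges: Si^4+ (Z=14), Al^3+ (Z=13), Mg^2+ (Z=12), Na^+ (Z=11), F^- (Z=9), N^3- (Z=7). Highest Z is smallest.
So the order is Si^4+ < Al^3+ < Mg^2+ < Na^+ < F^- < N^3-; the 5th-smallest ion is F^-.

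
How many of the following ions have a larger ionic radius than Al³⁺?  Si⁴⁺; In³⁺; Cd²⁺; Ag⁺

3

Electron counts and nuclear charges: Si⁴⁺ has 10 e⁻ (Z=14), Al³⁺ has 10 e⁻ (Z=13), In³⁺ has 46 e⁻ (Z=49), Cd²⁺ has 46 e⁻ (Z=48), Ag⁺ has 46 e⁻ (Z=47). Si⁴⁺ < Al³⁺ (both 10 e⁻, Z=14>13); Al³⁺ < In³⁺ (same group, period 3 vs 5); In³⁺ < Cd²⁺ (isoelectronic, higher Z=49 is smaller); Cd²⁺ < Ag⁺ (both 46 e⁻, Z=48>47).
Placing each against Al³⁺: smaller — Si⁴⁺; larger — In³⁺, Cd²⁺, Ag⁺. Count: 3.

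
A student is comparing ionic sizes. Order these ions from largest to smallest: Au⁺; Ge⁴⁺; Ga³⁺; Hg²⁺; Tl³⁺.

Tabulating Z and e⁻: Ge⁴⁺: 28 e⁻, Z=32, Ga³⁺: 28 e⁻, Z=31, Tl³⁺: 78 e⁻, Z=81, Hg²⁺: 78 e⁻, Z=80, Au⁺: 78 e⁻, Z=79. Ge⁴⁺ < Ga³⁺ (both 28 e⁻, Z=32>31); Ga³⁺ < Tl³⁺ (same group, period 4 vs 6); Tl³⁺ < Hg²⁺ (isoelectronic, higher Z=81 is smaller); Hg²⁺ < Au⁺ (isoelectronic, higher Z=80 is smaller).

Au⁺ > Hg²⁺ > Tl³⁺ > Ga³⁺ > Ge⁴⁺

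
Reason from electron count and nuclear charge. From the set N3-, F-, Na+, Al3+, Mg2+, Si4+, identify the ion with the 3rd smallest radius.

Mg2+

These species are isoelectronic with 10 electrons. The only difference is the number of protons: Si4+ (Z=14), Al3+ (Z=13), Mg2+ (Z=12), Na+ (Z=11), F- (Z=9), N3- (Z=7). The strongest nuclear pull (Si4+) gives the smallest ion.
That gives Si4+ < Al3+ < Mg2+ < Na+ < F- < N3-. From the smallest end, number 3 is Mg2+.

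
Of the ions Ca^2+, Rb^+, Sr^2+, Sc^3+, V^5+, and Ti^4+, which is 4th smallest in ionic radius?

V^5+ (Z=23, 18 e⁻), Ti^4+ (Z=22, 18 e⁻), Sc^3+ (Z=21, 18 e⁻), Ca^2+ (Z=20, 18 e⁻), Sr^2+ (Z=38, 36 e⁻), Rb^+ (Z=37, 36 e⁻). V^5+ < Ti^4+ (isoelectronic, higher Z=23 is smaller); Ti^4+ < Sc^3+ (both 18 e⁻, Z=22>21); Sc^3+ < Ca^2+ (both 18 e⁻, Z=21>20); Ca^2+ < Sr^2+ (same group, 1 shell fewer); Sr^2+ < Rb^+ (both 36 e⁻, Z=38>37).
So the order is V^5+ < Ti^4+ < Sc^3+ < Ca^2+ < Sr^2+ < Rb^+; the 4th-smallest ion is Ca^2+.

Ca^2+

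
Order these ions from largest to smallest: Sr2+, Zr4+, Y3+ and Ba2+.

Electron counts and nuclear charges: Zr4+ (Z=40, 36 e⁻), Y3+ (Z=39, 36 e⁻), Sr2+ (Z=38, 36 e⁻), Ba2+ (Z=56, 54 e⁻). Zr4+ < Y3+ (both 36 e⁻, Z=40>39); Y3+ < Sr2+ (isoelectronic, higher Z=39 is smaller); Sr2+ < Ba2+ (same group, period 5 vs 6).

Ba2+ > Sr2+ > Y3+ > Zr4+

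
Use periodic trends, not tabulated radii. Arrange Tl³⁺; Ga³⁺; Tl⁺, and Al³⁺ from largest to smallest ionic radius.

Work out protons and electrons: Al³⁺ (Z=13, 10 e⁻), Ga³⁺ (Z=31, 28 e⁻), Tl³⁺ (Z=81, 78 e⁻), Tl⁺ (Z=81, 80 e⁻). Al³⁺ < Ga³⁺ (same group, period 3 vs 4); Ga³⁺ < Tl³⁺ (same group, period 4 vs 6); Tl³⁺ < Tl⁺ (higher charge on the same element).

Tl⁺ > Tl³⁺ > Ga³⁺ > Al³⁺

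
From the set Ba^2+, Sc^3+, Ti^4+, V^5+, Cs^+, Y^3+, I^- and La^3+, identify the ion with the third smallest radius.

Sc^3+

Work out protons and electrons: V^5+: 18 e⁻, Z=23, Ti^4+: 18 e⁻, Z=22, Sc^3+: 18 e⁻, Z=21, Y^3+: 36 e⁻, Z=39, La^3+: 54 e⁻, Z=57, Ba^2+: 54 e⁻, Z=56, Cs^+: 54 e⁻, Z=55, I^-: 54 e⁻, Z=53. V^5+ < Ti^4+ (both 18 e⁻, Z=23>22); Ti^4+ < Sc^3+ (isoelectronic, higher Z=22 is smaller); Sc^3+ < Y^3+ (same group, 1 shell fewer); Y^3+ < La^3+ (same group, 1 shell fewer); La^3+ < Ba^2+ (both 54 e⁻, Z=57>56); Ba^2+ < Cs^+ (both 54 e⁻, Z=56>55); Cs^+ < I^- (isoelectronic, higher Z=55 is smaller).
Ordering: V^5+ < Ti^4+ < Sc^3+ < Y^3+ < La^3+ < Ba^2+ < Cs^+ < I^-. The third smallest is Sc^3+.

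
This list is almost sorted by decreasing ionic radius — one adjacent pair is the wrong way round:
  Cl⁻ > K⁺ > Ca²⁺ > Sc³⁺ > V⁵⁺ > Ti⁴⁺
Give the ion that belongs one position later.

Scanning neighbour by neighbour, only V⁵⁺/Ti⁴⁺ violates a trend: V⁵⁺ and Ti⁴⁺ share 18 electrons; the higher nuclear charge on V (Z=23) contracts it more, so V⁵⁺ < Ti⁴⁺. That makes V⁵⁺ the one sitting a position early relative to where it belongs.

V⁵⁺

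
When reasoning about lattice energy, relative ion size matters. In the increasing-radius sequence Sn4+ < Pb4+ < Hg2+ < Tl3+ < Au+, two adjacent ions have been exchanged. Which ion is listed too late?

Tl3+

Check each adjacent pair. Hg2+ and Tl3+ are reversed: they are isoelectronic (78 e⁻) and Tl has more protons than Hg (81 vs 80), making Tl3+ smaller. No other neighbouring pair contradicts the periodic trends, so Tl3+ is the ion listed too late.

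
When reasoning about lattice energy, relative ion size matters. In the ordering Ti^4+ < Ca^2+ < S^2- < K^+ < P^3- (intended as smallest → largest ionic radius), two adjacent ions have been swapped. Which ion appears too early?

Check each adjacent pair. S^2- and K^+ are reversed: they are isoelectronic (18 e⁻) and K has more protons than S (19 vs 16), making K^+ smaller. No other neighbouring pair contradicts the periodic trends, so S^2- is the ion listed too early.

S^2-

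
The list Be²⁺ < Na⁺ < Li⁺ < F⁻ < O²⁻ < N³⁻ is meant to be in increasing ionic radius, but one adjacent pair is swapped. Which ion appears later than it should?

Check each adjacent pair. Na⁺ and Li⁺ are reversed: both in group 1 with the same charge; Li⁺ (period 2) has the smaller radius. No other neighbouring pair contradicts the periodic trends, so Li⁺ is the ion listed too late.

Li⁺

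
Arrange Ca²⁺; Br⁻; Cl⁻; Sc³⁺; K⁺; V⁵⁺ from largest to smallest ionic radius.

Br⁻ > Cl⁻ > K⁺ > Ca²⁺ > Sc³⁺ > V⁵⁺

Tabulating Z and e⁻: V⁵⁺: 18 e⁻, Z=23, Sc³⁺: 18 e⁻, Z=21, Ca²⁺: 18 e⁻, Z=20, K⁺: 18 e⁻, Z=19, Cl⁻: 18 e⁻, Z=17, Br⁻: 36 e⁻, Z=35. V⁵⁺ < Sc³⁺ (isoelectronic, higher Z=23 is smaller); Sc³⁺ < Ca²⁺ (isoelectronic, higher Z=21 is smaller); Ca²⁺ < K⁺ (both 18 e⁻, Z=20>19); K⁺ < Cl⁻ (isoelectronic, higher Z=19 is smaller); Cl⁻ < Br⁻ (same group, period 3 vs 4).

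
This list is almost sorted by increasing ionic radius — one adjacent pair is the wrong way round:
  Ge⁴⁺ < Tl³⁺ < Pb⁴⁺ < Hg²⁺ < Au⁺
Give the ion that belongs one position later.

Tl³⁺

Compare adjacent ions: Pb⁴⁺ and Tl³⁺ share 78 electrons; the higher nuclear charge on Pb (Z=82) contracts it more, so Pb⁴⁺ < Tl³⁺ — yet in this increasing list Tl³⁺ sits before Pb⁴⁺. Nothing else is reversed, so Tl³⁺ should move one place to the right.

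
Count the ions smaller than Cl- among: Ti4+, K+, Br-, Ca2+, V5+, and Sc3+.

Tabulating Z and e⁻: V5+ has 18 e⁻ (Z=23), Ti4+ has 18 e⁻ (Z=22), Sc3+ has 18 e⁻ (Z=21), Ca2+ has 18 e⁻ (Z=20), K+ has 18 e⁻ (Z=19), Cl- has 18 e⁻ (Z=17), Br- has 36 e⁻ (Z=35). V5+ < Ti4+ (both 18 e⁻, Z=23>22); Ti4+ < Sc3+ (both 18 e⁻, Z=22>21); Sc3+ < Ca2+ (isoelectronic, higher Z=21 is smaller); Ca2+ < K+ (both 18 e⁻, Z=20>19); K+ < Cl- (isoelectronic, higher Z=19 is smaller); Cl- < Br- (same group, period 3 vs 4).
Relative to Cl-, the ions that are smaller are V5+, Ti4+, Sc3+, Ca2+, K+. Count: 5.

5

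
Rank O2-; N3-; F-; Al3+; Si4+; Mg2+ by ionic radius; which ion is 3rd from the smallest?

Mg2+

Isoelectronic series (10 e⁻ each). Size is set by nuclear charge: more protons means a smaller ion. Si4+ (Z=14), Al3+ (Z=13), Mg2+ (Z=12), F- (Z=9), O2- (Z=8), N3- (Z=7).
Ordering: Si4+ < Al3+ < Mg2+ < F- < O2- < N3-. The 3rd smallest is Mg2+.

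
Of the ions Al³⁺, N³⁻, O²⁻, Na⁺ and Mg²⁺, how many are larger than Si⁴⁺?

5

All of these have 10 electrons (isoelectronic). With the same electron cloud, the ion with the most protons pulls it in tightest. Nuclear charges: Si⁴⁺ (Z=14), Al³⁺ (Z=13), Mg²⁺ (Z=12), Na⁺ (Z=11), O²⁻ (Z=8), N³⁻ (Z=7). Highest Z is smallest.
Placing each against Si⁴⁺: smaller — none; larger — Al³⁺, Mg²⁺, Na⁺, O²⁻, N³⁻. So 5 are larger.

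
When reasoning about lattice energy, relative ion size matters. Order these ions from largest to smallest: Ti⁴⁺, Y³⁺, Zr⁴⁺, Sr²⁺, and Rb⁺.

Tabulating Z and e⁻: Ti⁴⁺ (Z=22, 18 e⁻), Zr⁴⁺ (Z=40, 36 e⁻), Y³⁺ (Z=39, 36 e⁻), Sr²⁺ (Z=38, 36 e⁻), Rb⁺ (Z=37, 36 e⁻). Ti⁴⁺ < Zr⁴⁺ (same group, 1 shell fewer); Zr⁴⁺ < Y³⁺ (both 36 e⁻, Z=40>39); Y³⁺ < Sr²⁺ (both 36 e⁻, Z=39>38); Sr²⁺ < Rb⁺ (both 36 e⁻, Z=38>37).

Rb⁺ > Sr²⁺ > Y³⁺ > Zr⁴⁺ > Ti⁴⁺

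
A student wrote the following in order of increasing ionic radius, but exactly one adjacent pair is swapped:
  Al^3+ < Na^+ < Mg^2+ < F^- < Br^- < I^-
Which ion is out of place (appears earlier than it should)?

Scanning neighbour by neighbour, only Na^+/Mg^2+ violates a trend: they are isoelectronic (10 e⁻) and Mg has more protons than Na (12 vs 11), making Mg^2+ smaller. That makes Na^+ the one sitting a position early relative to where it belongs.

Na^+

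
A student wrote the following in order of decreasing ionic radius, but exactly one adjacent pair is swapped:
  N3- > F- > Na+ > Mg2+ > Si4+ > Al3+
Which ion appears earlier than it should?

Si4+

Compare adjacent ions: they are isoelectronic (10 e⁻) and Si has more protons than Al (14 vs 13), making Si4+ smaller — yet in this decreasing list Si4+ sits before Al3+. Nothing else is reversed, so Si4+ should move one place to the right.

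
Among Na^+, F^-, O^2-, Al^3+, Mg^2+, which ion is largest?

O^2-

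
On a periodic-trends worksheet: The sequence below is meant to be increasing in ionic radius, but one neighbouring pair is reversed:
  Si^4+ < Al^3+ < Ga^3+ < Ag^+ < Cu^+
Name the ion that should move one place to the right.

The pair Ag^+, Cu^+ is the wrong way round — both in group 11 with the same charge; Cu^+ (period 4) has the smaller radius. All other adjacent pairs agree with periodic trends, so Ag^+ is the misplaced ion.

Ag^+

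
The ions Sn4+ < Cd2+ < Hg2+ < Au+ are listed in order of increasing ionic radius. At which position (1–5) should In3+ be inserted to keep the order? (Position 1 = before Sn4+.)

Tabulating Z and e⁻: Sn4+: 46 e⁻, Z=50, In3+: 46 e⁻, Z=49, Cd2+: 46 e⁻, Z=48, Hg2+: 78 e⁻, Z=80, Au+: 78 e⁻, Z=79. Sn4+ < In3+ (isoelectronic, higher Z=50 is smaller); In3+ < Cd2+ (isoelectronic, higher Z=49 is smaller); Cd2+ < Hg2+ (same group, period 5 vs 6); Hg2+ < Au+ (isoelectronic, higher Z=80 is smaller).
The complete sequence is Sn4+ < In3+ < Cd2+ < Hg2+ < Au+. In3+ sits at position 2.

2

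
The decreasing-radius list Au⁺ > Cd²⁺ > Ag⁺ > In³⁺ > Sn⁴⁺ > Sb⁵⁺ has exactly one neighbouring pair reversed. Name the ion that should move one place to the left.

Ag⁺

Scanning neighbour by neighbour, only Cd²⁺/Ag⁺ violates a trend: Cd²⁺ and Ag⁺ share 46 electrons; the higher nuclear charge on Cd (Z=48) contracts it more, so Cd²⁺ < Ag⁺. That makes Ag⁺ the one sitting a position late relative to where it belongs.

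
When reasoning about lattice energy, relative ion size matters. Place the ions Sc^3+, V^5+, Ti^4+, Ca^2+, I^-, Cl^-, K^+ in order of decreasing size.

I^- > Cl^- > K^+ > Ca^2+ > Sc^3+ > Ti^4+ > V^5+

V^5+ (Z=23, 18 e⁻), Ti^4+ (Z=22, 18 e⁻), Sc^3+ (Z=21, 18 e⁻), Ca^2+ (Z=20, 18 e⁻), K^+ (Z=19, 18 e⁻), Cl^- (Z=17, 18 e⁻), I^- (Z=53, 54 e⁻). V^5+ < Ti^4+ (both 18 e⁻, Z=23>22); Ti^4+ < Sc^3+ (both 18 e⁻, Z=22>21); Sc^3+ < Ca^2+ (both 18 e⁻, Z=21>20); Ca^2+ < K^+ (isoelectronic, higher Z=20 is smaller); K^+ < Cl^- (both 18 e⁻, Z=19>17); Cl^- < I^- (same group, period 3 vs 5).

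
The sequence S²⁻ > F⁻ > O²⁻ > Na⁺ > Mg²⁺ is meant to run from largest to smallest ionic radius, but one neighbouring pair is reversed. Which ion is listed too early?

Check each adjacent pair. F⁻ and O²⁻ are reversed: both have 10 electrons but Z(F)=9 > Z(O)=8, so F⁻ should be the smaller of the two. No other neighbouring pair contradicts the periodic trends, so F⁻ is the ion listed too early.

F⁻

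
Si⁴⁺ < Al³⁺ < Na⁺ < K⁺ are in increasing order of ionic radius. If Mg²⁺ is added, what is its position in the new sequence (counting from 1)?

Si⁴⁺: 10 e⁻, Z=14, Al³⁺: 10 e⁻, Z=13, Mg²⁺: 10 e⁻, Z=12, Na⁺: 10 e⁻, Z=11, K⁺: 18 e⁻, Z=19. Si⁴⁺ < Al³⁺ (both 10 e⁻, Z=14>13); Al³⁺ < Mg²⁺ (both 10 e⁻, Z=13>12); Mg²⁺ < Na⁺ (both 10 e⁻, Z=12>11); Na⁺ < K⁺ (same group, 1 shell fewer).
With Mg²⁺ included the full order is Si⁴⁺ < Al³⁺ < Mg²⁺ < Na⁺ < K⁺, so it takes position 3.

3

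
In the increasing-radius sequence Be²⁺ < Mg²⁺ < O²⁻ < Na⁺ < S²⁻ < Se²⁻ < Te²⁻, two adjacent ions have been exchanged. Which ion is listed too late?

Check each adjacent pair. O²⁻ and Na⁺ are reversed: both have 10 electrons but Z(Na)=11 > Z(O)=8, so Na⁺ should be the smaller of the two. No other neighbouring pair contradicts the periodic trends, so Na⁺ is the ion listed too late.

Na⁺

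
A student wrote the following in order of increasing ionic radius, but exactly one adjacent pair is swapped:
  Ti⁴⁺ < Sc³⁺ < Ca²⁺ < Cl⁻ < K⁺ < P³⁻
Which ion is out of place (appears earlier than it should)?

Cl⁻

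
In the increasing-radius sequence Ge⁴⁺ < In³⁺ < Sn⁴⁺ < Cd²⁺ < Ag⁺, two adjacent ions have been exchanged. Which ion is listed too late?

Sn⁴⁺

Compare adjacent ions: they are isoelectronic (46 e⁻) and Sn has more protons than In (50 vs 49), making Sn⁴⁺ smaller — yet in this increasing list In³⁺ sits before Sn⁴⁺. Nothing else is reversed, so Sn⁴⁺ should move one place to the left.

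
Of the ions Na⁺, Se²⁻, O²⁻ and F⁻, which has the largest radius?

Se²⁻

First list Z and electron count for each: Na⁺ has 10 e⁻ (Z=11), F⁻ has 10 e⁻ (Z=9), O²⁻ has 10 e⁻ (Z=8), Se²⁻ has 36 e⁻ (Z=34). Na⁺ < F⁻ (both 10 e⁻, Z=11>9); F⁻ < O²⁻ (isoelectronic, higher Z=9 is smaller); O²⁻ < Se²⁻ (same group, period 2 vs 4).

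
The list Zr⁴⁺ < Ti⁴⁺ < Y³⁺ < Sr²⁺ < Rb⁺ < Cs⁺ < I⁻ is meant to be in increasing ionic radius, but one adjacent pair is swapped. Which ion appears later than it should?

Check each adjacent pair. Zr⁴⁺ and Ti⁴⁺ are reversed: both in group 4 with the same charge; Ti⁴⁺ (period 4) has the smaller radius. No other neighbouring pair contradicts the periodic trends, so Ti⁴⁺ is the ion listed too late.

Ti⁴⁺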